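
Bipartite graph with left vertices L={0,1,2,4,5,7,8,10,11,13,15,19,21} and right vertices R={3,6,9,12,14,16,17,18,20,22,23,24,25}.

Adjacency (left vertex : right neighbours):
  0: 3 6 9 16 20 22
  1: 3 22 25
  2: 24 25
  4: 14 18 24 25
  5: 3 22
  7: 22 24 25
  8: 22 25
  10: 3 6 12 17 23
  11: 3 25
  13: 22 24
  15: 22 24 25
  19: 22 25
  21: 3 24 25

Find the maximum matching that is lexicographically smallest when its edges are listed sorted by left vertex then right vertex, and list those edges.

|M| = 7 (so the lex-smallest maximum matching has 7 edges)
process left vertices in ascending order; for each, take the smallest-labelled available neighbour that still permits 7 edges overall, or leave it unmatched if none does
lex-smallest matching: {0-6, 1-3, 2-24, 4-14, 5-22, 7-25, 10-12}

Lex-smallest maximum matching: {(0,6), (1,3), (2,24), (4,14), (5,22), (7,25), (10,12)}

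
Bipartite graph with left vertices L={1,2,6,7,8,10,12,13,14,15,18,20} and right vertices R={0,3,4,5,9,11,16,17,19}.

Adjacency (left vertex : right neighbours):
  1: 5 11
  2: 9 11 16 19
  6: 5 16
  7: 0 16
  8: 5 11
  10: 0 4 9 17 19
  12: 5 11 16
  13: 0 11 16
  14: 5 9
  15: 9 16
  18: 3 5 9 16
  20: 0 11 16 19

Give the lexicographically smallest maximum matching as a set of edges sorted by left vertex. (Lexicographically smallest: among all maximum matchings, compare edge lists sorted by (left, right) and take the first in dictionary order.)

|M| = 8 (so the lex-smallest maximum matching has 8 edges)
process left vertices in ascending order; for each, take the smallest-labelled available neighbour that still permits 8 edges overall, or leave it unmatched if none does
lex-smallest matching: {1-5, 2-9, 6-16, 7-0, 8-11, 10-4, 18-3, 20-19}

Lex-smallest maximum matching: {(1,5), (2,9), (6,16), (7,0), (8,11), (10,4), (18,3), (20,19)}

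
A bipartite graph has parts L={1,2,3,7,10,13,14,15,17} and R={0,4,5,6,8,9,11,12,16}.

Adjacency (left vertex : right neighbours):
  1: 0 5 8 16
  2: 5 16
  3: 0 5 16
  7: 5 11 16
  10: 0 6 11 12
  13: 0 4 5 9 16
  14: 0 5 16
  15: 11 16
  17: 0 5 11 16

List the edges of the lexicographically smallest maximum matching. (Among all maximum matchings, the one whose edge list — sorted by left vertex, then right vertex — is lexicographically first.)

|M| = 7 (so the lex-smallest maximum matching has 7 edges)
process left vertices in ascending order; for each, take the smallest-labelled available neighbour that still permits 7 edges overall, or leave it unmatched if none does
lex-smallest matching: {1-8, 2-5, 3-0, 7-11, 10-6, 13-4, 14-16}

Lex-smallest maximum matching: {(1,8), (2,5), (3,0), (7,11), (10,6), (13,4), (14,16)}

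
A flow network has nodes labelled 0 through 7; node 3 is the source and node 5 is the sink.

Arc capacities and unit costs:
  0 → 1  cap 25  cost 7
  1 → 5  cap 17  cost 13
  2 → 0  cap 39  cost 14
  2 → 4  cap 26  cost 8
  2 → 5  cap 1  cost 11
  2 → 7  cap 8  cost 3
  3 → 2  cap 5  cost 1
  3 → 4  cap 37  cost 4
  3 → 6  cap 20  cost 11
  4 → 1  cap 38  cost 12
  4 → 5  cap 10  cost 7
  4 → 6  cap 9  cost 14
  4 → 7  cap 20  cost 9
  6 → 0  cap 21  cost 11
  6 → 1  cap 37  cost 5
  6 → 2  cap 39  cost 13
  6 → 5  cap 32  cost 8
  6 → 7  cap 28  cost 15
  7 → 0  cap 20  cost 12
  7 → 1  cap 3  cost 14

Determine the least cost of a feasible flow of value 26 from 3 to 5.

shortest-cost path #1: 3→4→5 push 10 @ unit cost 11 (adds 110)
shortest-cost path #2: 3→2→5 push 1 @ unit cost 12 (adds 12)
shortest-cost path #3: 3→6→5 push 15 @ unit cost 19 (adds 285)
total cost = 407

Minimum cost for 26 units: 407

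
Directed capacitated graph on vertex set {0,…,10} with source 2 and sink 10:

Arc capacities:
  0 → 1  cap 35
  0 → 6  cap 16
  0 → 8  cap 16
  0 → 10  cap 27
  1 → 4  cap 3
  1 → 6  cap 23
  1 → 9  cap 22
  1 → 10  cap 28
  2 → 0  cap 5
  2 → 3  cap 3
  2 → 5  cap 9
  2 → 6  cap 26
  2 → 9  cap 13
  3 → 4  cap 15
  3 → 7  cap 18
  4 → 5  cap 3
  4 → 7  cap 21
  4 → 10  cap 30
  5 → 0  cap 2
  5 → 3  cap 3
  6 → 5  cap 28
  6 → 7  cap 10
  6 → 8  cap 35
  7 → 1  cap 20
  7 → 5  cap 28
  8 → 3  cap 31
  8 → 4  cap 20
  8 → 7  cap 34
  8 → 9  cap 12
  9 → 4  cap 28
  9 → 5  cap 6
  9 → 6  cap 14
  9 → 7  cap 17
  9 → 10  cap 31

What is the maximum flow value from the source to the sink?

augment #1: 2→0→10 bottleneck 5, total now 5
augment #2: 2→9→10 bottleneck 13, total now 18
augment #3: 2→3→4→10 bottleneck 3, total now 21
augment #4: 2→5→0→10 bottleneck 2, total now 23
augment #5: 2→5→3→4→10 bottleneck 3, total now 26
augment #6: 2→6→7→1→10 bottleneck 10, total now 36
augment #7: 2→6→8→4→10 bottleneck 16, total now 52

Maximum flow value: 52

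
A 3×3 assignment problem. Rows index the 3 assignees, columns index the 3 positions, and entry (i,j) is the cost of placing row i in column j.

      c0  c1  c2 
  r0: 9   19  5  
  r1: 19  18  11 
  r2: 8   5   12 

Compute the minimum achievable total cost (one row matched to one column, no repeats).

optimal assignment: row0→col0 (cost 9), row1→col2 (cost 11), row2→col1 (cost 5)
total = 9 + 11 + 5 = 25

Minimum assignment cost: 25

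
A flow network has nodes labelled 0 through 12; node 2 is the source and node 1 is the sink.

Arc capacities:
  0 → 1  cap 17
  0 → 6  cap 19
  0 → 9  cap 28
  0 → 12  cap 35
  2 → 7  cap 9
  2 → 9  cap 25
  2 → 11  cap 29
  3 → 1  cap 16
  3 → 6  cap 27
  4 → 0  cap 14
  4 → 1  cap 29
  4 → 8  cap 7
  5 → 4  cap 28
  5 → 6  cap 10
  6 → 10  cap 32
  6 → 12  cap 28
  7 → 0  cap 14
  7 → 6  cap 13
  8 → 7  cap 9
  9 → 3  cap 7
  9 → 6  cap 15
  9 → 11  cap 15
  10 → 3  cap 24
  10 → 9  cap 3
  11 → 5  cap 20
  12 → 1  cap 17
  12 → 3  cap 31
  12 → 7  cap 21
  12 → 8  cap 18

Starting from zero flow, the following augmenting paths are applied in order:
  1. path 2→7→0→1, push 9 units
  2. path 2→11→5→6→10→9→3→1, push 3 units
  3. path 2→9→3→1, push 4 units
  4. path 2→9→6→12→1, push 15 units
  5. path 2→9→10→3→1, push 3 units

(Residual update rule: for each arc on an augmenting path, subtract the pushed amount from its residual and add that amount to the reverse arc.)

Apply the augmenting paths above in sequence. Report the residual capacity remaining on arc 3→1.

Residual capacity of (3,1): 6

after path 1 (2→7→0→1, push 9): res(3,1)=16
after path 2 (2→11→5→6→10→9→3→1, push 3): res(3,1)=13
after path 3 (2→9→3→1, push 4): res(3,1)=9
after path 4 (2→9→6→12→1, push 15): res(3,1)=9
after path 5 (2→9→10→3→1, push 3): res(3,1)=6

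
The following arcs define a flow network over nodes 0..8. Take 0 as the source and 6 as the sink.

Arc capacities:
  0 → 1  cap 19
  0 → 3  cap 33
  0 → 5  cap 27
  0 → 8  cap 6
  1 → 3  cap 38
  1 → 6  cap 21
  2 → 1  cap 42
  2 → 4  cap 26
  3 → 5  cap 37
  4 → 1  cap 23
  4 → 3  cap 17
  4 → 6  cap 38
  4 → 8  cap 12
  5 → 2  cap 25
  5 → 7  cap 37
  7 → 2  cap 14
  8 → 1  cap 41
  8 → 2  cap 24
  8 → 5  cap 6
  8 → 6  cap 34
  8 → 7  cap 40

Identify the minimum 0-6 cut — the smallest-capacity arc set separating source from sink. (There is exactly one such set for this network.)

augment #1: 0→1→6 push 19
augment #2: 0→8→6 push 6
augment #3: 0→5→2→1→6 push 2
augment #4: 0→5→2→4→6 push 23
augment #5: 0→5→7→2→4→6 push 2
augment #6: 0→3→5→7→2→4→6 push 1
max flow = 53; residual-reachable set from 0 gives S-side
cut edges (S→T): {(0,8), (1,6), (2,4)} total cap 53

Min-cut arcs: {(0,8), (1,6), (2,4)} (total capacity 53)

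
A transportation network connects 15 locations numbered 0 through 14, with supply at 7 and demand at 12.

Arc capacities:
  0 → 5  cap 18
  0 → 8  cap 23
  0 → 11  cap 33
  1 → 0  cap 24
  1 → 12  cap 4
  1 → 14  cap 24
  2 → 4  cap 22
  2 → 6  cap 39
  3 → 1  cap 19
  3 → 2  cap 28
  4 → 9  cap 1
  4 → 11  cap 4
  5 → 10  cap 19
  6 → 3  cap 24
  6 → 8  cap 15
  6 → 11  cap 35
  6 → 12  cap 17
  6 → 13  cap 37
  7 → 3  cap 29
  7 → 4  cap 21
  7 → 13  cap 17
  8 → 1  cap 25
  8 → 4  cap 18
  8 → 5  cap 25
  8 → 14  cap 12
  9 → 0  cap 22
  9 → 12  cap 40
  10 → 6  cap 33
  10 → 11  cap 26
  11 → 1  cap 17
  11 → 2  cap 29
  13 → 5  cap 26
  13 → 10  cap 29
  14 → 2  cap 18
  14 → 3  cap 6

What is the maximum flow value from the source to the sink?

augment #1: 7→3→1→12 bottleneck 4, total now 4
augment #2: 7→4→9→12 bottleneck 1, total now 5
augment #3: 7→3→2→6→12 bottleneck 17, total now 22

Maximum flow value: 22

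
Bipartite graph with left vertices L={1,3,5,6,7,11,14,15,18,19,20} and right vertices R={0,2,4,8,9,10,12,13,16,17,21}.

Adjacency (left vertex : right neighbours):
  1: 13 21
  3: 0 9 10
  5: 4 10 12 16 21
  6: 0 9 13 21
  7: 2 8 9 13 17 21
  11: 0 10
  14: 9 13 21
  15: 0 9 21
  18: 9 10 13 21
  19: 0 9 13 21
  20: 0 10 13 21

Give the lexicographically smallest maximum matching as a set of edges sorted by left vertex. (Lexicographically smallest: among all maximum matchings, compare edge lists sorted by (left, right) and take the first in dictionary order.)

Lex-smallest maximum matching: {(1,13), (3,0), (5,4), (6,9), (7,2), (11,10), (14,21)}

|M| = 7 (so the lex-smallest maximum matching has 7 edges)
process left vertices in ascending order; for each, take the smallest-labelled available neighbour that still permits 7 edges overall, or leave it unmatched if none does
lex-smallest matching: {1-13, 3-0, 5-4, 6-9, 7-2, 11-10, 14-21}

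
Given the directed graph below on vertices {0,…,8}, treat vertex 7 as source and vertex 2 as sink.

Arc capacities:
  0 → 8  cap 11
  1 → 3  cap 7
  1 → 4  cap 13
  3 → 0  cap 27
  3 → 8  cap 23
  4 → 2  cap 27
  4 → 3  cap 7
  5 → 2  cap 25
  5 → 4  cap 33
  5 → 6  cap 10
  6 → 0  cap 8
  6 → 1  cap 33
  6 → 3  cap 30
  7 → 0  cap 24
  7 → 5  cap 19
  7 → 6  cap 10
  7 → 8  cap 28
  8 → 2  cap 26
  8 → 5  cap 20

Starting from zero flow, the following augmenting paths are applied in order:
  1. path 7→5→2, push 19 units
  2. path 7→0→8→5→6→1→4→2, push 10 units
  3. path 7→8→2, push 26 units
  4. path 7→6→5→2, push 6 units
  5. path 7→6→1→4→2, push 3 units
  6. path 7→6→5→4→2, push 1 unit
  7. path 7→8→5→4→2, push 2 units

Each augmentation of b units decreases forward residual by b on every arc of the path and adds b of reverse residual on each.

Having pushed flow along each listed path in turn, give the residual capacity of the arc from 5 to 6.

after path 1 (7→5→2, push 19): res(5,6)=10
after path 2 (7→0→8→5→6→1→4→2, push 10): res(5,6)=0
after path 3 (7→8→2, push 26): res(5,6)=0
after path 4 (7→6→5→2, push 6): res(5,6)=6
after path 5 (7→6→1→4→2, push 3): res(5,6)=6
after path 6 (7→6→5→4→2, push 1): res(5,6)=7
after path 7 (7→8→5→4→2, push 2): res(5,6)=7

Residual capacity of (5,6): 7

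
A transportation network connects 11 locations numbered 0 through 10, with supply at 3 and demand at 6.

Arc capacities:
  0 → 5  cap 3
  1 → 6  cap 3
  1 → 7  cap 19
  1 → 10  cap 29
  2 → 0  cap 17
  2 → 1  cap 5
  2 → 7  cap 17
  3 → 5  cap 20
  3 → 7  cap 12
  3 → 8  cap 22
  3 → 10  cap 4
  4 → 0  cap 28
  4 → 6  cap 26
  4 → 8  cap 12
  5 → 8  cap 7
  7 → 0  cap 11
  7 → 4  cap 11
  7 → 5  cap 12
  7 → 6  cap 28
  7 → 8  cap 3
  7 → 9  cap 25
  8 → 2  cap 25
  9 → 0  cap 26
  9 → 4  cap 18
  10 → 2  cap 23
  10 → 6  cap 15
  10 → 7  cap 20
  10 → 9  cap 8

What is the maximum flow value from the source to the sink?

Maximum flow value: 38

augment #1: 3→7→6 bottleneck 12, total now 12
augment #2: 3→10→6 bottleneck 4, total now 16
augment #3: 3→8→2→1→6 bottleneck 3, total now 19
augment #4: 3→8→2→7→6 bottleneck 16, total now 35
augment #5: 3→8→2→1→10→6 bottleneck 2, total now 37
augment #6: 3→8→2→7→4→6 bottleneck 1, total now 38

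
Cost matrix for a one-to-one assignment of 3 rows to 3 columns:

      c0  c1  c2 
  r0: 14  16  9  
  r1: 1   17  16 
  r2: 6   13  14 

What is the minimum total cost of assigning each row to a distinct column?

Minimum assignment cost: 23

optimal assignment: row0→col2 (cost 9), row1→col0 (cost 1), row2→col1 (cost 13)
total = 9 + 1 + 13 = 23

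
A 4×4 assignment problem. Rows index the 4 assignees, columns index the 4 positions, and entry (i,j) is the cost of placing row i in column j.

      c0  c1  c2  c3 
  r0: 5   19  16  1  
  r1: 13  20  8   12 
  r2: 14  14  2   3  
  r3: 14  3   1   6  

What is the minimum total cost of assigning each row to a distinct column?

one of 2 optimal assignments: row0→col0 (cost 5), row1→col2 (cost 8), row2→col3 (cost 3), row3→col1 (cost 3)
total = 5 + 8 + 3 + 3 = 19

Minimum assignment cost: 19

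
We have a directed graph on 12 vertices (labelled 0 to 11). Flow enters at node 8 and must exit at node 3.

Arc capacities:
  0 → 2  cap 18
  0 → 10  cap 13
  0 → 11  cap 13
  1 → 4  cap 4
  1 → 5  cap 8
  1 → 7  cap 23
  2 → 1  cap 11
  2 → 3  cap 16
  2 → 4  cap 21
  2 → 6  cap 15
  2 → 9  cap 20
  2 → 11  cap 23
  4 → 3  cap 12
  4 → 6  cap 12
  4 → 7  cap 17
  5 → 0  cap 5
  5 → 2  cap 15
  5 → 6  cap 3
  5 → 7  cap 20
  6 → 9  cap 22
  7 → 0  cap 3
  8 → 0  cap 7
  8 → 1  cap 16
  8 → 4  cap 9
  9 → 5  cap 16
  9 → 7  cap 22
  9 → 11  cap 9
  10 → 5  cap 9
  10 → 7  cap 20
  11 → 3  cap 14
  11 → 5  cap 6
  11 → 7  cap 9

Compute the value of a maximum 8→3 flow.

augment #1: 8→4→3 bottleneck 9, total now 9
augment #2: 8→0→2→3 bottleneck 7, total now 16
augment #3: 8→1→4→3 bottleneck 3, total now 19
augment #4: 8→1→5→2→3 bottleneck 8, total now 27
augment #5: 8→1→7→0→2→3 bottleneck 1, total now 28
augment #6: 8→1→7→0→11→3 bottleneck 2, total now 30
augment #7: 8→1→4→6→9→11→3 bottleneck 1, total now 31

Maximum flow value: 31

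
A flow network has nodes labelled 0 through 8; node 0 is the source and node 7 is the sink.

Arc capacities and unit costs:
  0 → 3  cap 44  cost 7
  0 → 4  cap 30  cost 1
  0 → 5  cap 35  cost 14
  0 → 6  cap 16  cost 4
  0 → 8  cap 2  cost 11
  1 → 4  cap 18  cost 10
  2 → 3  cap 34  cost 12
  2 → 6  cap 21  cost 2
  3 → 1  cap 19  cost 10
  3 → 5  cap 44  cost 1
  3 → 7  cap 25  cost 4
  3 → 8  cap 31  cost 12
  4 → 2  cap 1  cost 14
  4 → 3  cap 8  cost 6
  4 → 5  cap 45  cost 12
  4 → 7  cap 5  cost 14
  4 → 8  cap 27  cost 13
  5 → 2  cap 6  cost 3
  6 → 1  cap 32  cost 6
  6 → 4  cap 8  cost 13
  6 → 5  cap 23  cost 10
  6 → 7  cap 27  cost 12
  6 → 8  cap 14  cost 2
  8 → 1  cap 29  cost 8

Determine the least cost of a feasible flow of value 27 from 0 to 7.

Minimum cost for 27 units: 305

shortest-cost path #1: 0→3→7 push 25 @ unit cost 11 (adds 275)
shortest-cost path #2: 0→4→7 push 2 @ unit cost 15 (adds 30)
total cost = 305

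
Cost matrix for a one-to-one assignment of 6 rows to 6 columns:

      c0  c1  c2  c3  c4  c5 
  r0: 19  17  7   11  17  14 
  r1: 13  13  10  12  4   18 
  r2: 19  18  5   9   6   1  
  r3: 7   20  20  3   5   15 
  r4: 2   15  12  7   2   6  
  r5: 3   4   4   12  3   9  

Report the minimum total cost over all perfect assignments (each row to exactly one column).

optimal assignment: row0→col2 (cost 7), row1→col4 (cost 4), row2→col5 (cost 1), row3→col3 (cost 3), row4→col0 (cost 2), row5→col1 (cost 4)
total = 7 + 4 + 1 + 3 + 2 + 4 = 21

Minimum assignment cost: 21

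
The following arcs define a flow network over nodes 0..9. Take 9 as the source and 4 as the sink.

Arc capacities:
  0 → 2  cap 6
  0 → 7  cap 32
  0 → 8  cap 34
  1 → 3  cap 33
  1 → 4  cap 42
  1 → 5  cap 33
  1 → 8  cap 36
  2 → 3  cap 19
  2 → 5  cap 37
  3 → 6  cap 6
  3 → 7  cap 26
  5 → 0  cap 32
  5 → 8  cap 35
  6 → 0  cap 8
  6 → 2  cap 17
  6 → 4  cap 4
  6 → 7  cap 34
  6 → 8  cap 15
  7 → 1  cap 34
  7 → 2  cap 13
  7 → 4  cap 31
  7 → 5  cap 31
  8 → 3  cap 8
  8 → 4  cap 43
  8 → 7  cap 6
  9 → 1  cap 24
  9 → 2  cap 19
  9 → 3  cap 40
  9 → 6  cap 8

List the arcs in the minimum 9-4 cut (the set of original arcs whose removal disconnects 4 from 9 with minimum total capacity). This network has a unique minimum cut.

augment #1: 9→1→4 push 24
augment #2: 9→6→4 push 4
augment #3: 9→3→7→4 push 26
augment #4: 9→6→7→4 push 4
augment #5: 9→2→5→8→4 push 19
augment #6: 9→3→6→7→4 push 1
augment #7: 9→3→6→8→4 push 5
max flow = 83; residual-reachable set from 9 gives S-side
cut edges (S→T): {(3,6), (3,7), (9,1), (9,2), (9,6)} total cap 83

Min-cut arcs: {(3,6), (3,7), (9,1), (9,2), (9,6)} (total capacity 83)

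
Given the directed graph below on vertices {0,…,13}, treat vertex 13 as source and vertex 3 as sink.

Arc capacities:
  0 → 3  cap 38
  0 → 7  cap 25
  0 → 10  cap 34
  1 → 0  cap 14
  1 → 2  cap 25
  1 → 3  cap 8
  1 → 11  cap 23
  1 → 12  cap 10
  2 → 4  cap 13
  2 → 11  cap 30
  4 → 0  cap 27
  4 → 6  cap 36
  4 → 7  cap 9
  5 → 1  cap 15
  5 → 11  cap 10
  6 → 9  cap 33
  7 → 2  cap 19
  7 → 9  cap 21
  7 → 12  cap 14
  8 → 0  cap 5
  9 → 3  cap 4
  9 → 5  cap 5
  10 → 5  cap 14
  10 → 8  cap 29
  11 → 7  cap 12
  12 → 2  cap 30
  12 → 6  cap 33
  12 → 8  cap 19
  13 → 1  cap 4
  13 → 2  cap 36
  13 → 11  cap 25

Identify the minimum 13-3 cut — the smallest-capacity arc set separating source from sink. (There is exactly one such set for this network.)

Min-cut arcs: {(2,4), (11,7), (13,1)} (total capacity 29)

augment #1: 13→1→3 push 4
augment #2: 13→2→4→0→3 push 13
augment #3: 13→11→7→9→3 push 4
augment #4: 13→11→7→9→5→1→3 push 4
augment #5: 13→11→7→12→8→0→3 push 4
max flow = 29; residual-reachable set from 13 gives S-side
cut edges (S→T): {(2,4), (11,7), (13,1)} total cap 29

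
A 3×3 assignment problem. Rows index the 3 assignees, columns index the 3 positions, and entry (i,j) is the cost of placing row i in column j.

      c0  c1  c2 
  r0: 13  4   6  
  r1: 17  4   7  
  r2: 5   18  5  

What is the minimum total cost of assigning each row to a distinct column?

optimal assignment: row0→col2 (cost 6), row1→col1 (cost 4), row2→col0 (cost 5)
total = 6 + 4 + 5 = 15

Minimum assignment cost: 15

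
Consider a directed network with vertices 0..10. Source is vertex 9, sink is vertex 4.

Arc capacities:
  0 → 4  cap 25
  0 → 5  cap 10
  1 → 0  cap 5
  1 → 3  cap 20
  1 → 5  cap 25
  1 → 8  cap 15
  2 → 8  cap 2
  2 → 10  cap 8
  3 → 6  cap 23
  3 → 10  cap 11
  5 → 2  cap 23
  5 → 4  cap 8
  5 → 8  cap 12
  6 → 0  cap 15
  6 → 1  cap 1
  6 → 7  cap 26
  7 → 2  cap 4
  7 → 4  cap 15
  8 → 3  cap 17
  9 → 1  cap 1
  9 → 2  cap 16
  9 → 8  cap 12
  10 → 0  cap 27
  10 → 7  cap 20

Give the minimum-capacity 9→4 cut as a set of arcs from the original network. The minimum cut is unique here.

augment #1: 9→1→0→4 push 1
augment #2: 9→2→10→0→4 push 8
augment #3: 9→8→3→6→0→4 push 12
augment #4: 9→2→8→3→6→0→4 push 2
max flow = 23; residual-reachable set from 9 gives S-side
cut edges (S→T): {(2,8), (2,10), (9,1), (9,8)} total cap 23

Min-cut arcs: {(2,8), (2,10), (9,1), (9,8)} (total capacity 23)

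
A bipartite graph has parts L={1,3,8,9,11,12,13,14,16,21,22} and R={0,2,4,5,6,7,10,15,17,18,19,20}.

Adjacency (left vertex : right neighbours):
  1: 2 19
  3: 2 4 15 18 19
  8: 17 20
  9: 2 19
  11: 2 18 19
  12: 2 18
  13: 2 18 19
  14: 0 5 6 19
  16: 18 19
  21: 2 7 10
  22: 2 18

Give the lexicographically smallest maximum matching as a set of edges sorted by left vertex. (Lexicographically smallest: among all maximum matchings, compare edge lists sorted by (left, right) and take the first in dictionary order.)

Lex-smallest maximum matching: {(1,2), (3,4), (8,17), (9,19), (11,18), (14,0), (21,7)}

|M| = 7 (so the lex-smallest maximum matching has 7 edges)
process left vertices in ascending order; for each, take the smallest-labelled available neighbour that still permits 7 edges overall, or leave it unmatched if none does
lex-smallest matching: {1-2, 3-4, 8-17, 9-19, 11-18, 14-0, 21-7}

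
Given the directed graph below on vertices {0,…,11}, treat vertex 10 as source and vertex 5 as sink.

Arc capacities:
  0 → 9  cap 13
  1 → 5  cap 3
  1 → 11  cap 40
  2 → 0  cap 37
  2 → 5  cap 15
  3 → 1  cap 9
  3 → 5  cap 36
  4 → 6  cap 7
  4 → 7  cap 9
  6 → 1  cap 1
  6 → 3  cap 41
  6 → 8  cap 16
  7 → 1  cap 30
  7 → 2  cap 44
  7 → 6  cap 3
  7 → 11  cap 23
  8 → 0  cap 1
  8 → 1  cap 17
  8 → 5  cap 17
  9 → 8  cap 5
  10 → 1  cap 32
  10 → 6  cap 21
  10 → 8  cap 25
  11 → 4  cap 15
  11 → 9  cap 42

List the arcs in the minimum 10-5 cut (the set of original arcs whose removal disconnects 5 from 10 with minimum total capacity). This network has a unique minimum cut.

Min-cut arcs: {(1,5), (8,5), (10,6), (11,4)} (total capacity 56)

augment #1: 10→1→5 push 3
augment #2: 10→8→5 push 17
augment #3: 10→6→3→5 push 21
augment #4: 10→1→11→4→6→3→5 push 7
augment #5: 10→1→11→4→7→2→5 push 8
max flow = 56; residual-reachable set from 10 gives S-side
cut edges (S→T): {(1,5), (8,5), (10,6), (11,4)} total cap 56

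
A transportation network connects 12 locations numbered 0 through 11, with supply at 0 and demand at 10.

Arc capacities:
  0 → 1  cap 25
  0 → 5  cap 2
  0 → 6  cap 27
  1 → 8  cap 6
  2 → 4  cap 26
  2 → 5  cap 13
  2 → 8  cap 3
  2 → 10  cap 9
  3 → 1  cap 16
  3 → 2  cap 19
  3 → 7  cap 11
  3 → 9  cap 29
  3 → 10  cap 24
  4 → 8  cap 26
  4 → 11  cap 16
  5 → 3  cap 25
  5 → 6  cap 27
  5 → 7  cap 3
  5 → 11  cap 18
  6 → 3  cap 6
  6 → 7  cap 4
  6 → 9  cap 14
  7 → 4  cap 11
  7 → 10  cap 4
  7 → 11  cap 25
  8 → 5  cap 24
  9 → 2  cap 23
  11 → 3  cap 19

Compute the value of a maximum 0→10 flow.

augment #1: 0→5→3→10 bottleneck 2, total now 2
augment #2: 0→6→3→10 bottleneck 6, total now 8
augment #3: 0→6→7→10 bottleneck 4, total now 12
augment #4: 0→6→9→2→10 bottleneck 9, total now 21
augment #5: 0→1→8→5→3→10 bottleneck 6, total now 27
augment #6: 0→6→9→2→5→3→10 bottleneck 5, total now 32

Maximum flow value: 32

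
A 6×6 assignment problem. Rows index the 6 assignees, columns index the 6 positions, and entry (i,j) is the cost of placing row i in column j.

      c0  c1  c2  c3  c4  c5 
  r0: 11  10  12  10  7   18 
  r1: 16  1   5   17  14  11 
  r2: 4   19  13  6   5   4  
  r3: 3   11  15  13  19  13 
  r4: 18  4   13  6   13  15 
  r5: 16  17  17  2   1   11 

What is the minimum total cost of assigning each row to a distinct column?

Minimum assignment cost: 25

optimal assignment: row0→col4 (cost 7), row1→col2 (cost 5), row2→col5 (cost 4), row3→col0 (cost 3), row4→col1 (cost 4), row5→col3 (cost 2)
total = 7 + 5 + 4 + 3 + 4 + 2 = 25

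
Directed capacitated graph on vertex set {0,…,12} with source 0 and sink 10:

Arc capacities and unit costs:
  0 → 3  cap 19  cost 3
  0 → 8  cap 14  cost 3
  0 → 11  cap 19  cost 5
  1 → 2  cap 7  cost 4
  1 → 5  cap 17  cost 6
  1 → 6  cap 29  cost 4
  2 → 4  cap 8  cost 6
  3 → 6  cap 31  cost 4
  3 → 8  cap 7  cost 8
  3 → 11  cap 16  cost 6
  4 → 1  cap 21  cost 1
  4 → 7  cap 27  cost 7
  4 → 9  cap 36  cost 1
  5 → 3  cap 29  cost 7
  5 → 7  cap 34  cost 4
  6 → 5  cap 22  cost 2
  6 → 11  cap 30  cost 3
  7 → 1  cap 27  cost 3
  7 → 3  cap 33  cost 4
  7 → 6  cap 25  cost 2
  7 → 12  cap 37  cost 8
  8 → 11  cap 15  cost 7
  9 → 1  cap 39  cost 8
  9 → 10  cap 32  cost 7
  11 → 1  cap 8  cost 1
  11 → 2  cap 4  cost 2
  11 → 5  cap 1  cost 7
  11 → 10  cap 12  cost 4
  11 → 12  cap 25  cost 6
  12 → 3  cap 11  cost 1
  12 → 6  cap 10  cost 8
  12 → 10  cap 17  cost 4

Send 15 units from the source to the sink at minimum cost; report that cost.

Minimum cost for 15 units: 153

shortest-cost path #1: 0→11→10 push 12 @ unit cost 9 (adds 108)
shortest-cost path #2: 0→11→12→10 push 3 @ unit cost 15 (adds 45)
total cost = 153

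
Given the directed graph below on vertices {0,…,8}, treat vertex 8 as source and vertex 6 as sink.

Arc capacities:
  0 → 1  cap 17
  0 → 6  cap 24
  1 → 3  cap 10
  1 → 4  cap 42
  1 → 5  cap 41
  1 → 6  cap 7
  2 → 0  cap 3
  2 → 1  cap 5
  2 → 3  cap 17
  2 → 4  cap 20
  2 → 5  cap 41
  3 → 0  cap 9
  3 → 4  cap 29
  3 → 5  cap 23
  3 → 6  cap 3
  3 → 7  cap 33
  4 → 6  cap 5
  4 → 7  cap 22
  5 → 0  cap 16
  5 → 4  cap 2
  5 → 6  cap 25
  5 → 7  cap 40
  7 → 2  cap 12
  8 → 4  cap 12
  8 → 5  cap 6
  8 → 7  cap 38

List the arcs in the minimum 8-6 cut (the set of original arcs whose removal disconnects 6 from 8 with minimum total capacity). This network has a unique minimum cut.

augment #1: 8→4→6 push 5
augment #2: 8→5→6 push 6
augment #3: 8→7→2→0→6 push 3
augment #4: 8→7→2→1→6 push 5
augment #5: 8→7→2→3→6 push 3
augment #6: 8→7→2→5→6 push 1
max flow = 23; residual-reachable set from 8 gives S-side
cut edges (S→T): {(4,6), (7,2), (8,5)} total cap 23

Min-cut arcs: {(4,6), (7,2), (8,5)} (total capacity 23)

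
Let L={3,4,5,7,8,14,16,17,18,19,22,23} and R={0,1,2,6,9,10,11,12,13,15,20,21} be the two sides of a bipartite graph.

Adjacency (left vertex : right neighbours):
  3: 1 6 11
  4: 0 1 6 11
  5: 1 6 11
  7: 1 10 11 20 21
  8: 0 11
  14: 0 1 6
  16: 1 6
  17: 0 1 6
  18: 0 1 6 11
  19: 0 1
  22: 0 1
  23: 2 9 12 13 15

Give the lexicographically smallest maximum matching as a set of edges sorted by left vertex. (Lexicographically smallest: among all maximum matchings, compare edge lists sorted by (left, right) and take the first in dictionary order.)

Lex-smallest maximum matching: {(3,1), (4,0), (5,6), (7,10), (8,11), (23,2)}

|M| = 6 (so the lex-smallest maximum matching has 6 edges)
process left vertices in ascending order; for each, take the smallest-labelled available neighbour that still permits 6 edges overall, or leave it unmatched if none does
lex-smallest matching: {3-1, 4-0, 5-6, 7-10, 8-11, 23-2}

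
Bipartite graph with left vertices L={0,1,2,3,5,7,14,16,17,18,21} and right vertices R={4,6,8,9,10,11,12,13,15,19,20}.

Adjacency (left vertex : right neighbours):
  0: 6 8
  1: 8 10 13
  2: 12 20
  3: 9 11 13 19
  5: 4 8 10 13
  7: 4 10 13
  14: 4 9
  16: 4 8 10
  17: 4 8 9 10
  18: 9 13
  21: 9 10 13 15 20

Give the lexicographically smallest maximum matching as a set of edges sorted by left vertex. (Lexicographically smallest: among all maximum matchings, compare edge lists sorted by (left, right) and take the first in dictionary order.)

|M| = 9 (so the lex-smallest maximum matching has 9 edges)
process left vertices in ascending order; for each, take the smallest-labelled available neighbour that still permits 9 edges overall, or leave it unmatched if none does
lex-smallest matching: {0-6, 1-8, 2-12, 3-11, 5-4, 7-10, 14-9, 18-13, 21-15}

Lex-smallest maximum matching: {(0,6), (1,8), (2,12), (3,11), (5,4), (7,10), (14,9), (18,13), (21,15)}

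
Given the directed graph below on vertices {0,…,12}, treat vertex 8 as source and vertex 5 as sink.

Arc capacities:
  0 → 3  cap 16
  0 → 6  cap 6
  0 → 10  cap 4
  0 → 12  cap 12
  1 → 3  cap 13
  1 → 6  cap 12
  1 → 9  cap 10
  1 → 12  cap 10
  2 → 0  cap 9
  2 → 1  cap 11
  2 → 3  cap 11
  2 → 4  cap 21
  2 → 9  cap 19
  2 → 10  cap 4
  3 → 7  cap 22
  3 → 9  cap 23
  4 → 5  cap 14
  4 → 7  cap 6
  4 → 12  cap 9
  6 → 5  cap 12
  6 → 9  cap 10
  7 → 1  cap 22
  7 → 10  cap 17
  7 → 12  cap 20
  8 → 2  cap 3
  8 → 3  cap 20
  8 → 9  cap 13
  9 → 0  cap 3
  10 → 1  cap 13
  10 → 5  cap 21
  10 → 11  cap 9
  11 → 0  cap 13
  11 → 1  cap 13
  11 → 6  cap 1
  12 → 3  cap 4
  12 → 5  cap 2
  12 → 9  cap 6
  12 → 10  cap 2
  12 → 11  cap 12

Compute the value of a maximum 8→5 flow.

augment #1: 8→2→4→5 bottleneck 3, total now 3
augment #2: 8→3→7→10→5 bottleneck 17, total now 20
augment #3: 8→3→7→12→5 bottleneck 2, total now 22
augment #4: 8→9→0→6→5 bottleneck 3, total now 25
augment #5: 8→3→7→1→6→5 bottleneck 1, total now 26

Maximum flow value: 26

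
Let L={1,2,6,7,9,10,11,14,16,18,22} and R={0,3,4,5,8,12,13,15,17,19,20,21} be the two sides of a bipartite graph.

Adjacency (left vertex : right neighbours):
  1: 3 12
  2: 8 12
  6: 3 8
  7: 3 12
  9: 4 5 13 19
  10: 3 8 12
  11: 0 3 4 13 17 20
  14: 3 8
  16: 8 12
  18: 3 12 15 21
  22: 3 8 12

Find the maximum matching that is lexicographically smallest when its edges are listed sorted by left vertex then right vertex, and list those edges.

Lex-smallest maximum matching: {(1,3), (2,8), (7,12), (9,4), (11,0), (18,15)}

|M| = 6 (so the lex-smallest maximum matching has 6 edges)
process left vertices in ascending order; for each, take the smallest-labelled available neighbour that still permits 6 edges overall, or leave it unmatched if none does
lex-smallest matching: {1-3, 2-8, 7-12, 9-4, 11-0, 18-15}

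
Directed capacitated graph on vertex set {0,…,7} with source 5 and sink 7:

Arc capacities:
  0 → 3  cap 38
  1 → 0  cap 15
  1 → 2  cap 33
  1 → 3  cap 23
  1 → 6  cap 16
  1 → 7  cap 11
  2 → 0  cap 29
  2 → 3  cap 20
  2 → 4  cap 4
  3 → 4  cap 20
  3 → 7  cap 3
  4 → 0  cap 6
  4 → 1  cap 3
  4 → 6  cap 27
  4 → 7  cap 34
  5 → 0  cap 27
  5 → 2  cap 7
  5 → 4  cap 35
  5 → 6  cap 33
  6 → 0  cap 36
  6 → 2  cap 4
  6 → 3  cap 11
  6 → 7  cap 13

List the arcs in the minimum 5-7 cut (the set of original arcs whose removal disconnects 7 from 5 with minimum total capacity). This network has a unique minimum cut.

Min-cut arcs: {(3,7), (4,1), (4,7), (6,7)} (total capacity 53)

augment #1: 5→4→7 push 34
augment #2: 5→6→7 push 13
augment #3: 5→0→3→7 push 3
augment #4: 5→4→1→7 push 1
augment #5: 5→2→4→1→7 push 2
max flow = 53; residual-reachable set from 5 gives S-side
cut edges (S→T): {(3,7), (4,1), (4,7), (6,7)} total cap 53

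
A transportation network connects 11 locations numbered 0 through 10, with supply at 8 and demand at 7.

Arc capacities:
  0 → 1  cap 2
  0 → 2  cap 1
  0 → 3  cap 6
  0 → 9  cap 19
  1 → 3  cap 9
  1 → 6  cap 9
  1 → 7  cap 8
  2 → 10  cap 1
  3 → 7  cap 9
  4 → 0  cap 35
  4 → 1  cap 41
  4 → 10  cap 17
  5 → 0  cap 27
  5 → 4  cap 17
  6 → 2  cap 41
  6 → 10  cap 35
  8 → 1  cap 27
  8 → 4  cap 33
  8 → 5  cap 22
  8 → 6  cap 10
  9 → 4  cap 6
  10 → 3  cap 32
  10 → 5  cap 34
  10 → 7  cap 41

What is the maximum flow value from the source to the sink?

Maximum flow value: 54

augment #1: 8→1→7 bottleneck 8, total now 8
augment #2: 8→1→3→7 bottleneck 9, total now 17
augment #3: 8→4→10→7 bottleneck 17, total now 34
augment #4: 8→6→10→7 bottleneck 10, total now 44
augment #5: 8→1→6→10→7 bottleneck 9, total now 53
augment #6: 8→4→0→2→10→7 bottleneck 1, total now 54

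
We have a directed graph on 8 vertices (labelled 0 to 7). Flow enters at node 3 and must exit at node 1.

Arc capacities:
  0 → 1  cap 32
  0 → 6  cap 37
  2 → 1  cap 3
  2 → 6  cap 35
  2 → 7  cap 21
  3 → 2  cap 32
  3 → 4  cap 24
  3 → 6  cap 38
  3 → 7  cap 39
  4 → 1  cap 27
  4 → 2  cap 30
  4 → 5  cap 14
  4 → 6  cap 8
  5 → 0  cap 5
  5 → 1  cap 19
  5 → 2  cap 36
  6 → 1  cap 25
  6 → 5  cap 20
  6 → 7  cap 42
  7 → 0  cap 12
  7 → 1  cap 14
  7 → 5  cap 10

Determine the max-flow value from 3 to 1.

augment #1: 3→2→1 bottleneck 3, total now 3
augment #2: 3→4→1 bottleneck 24, total now 27
augment #3: 3→6→1 bottleneck 25, total now 52
augment #4: 3→7→1 bottleneck 14, total now 66
augment #5: 3→6→5→1 bottleneck 13, total now 79
augment #6: 3→7→0→1 bottleneck 12, total now 91
augment #7: 3→7→5→1 bottleneck 6, total now 97
augment #8: 3→7→5→0→1 bottleneck 4, total now 101
augment #9: 3→2→6→5→0→1 bottleneck 1, total now 102

Maximum flow value: 102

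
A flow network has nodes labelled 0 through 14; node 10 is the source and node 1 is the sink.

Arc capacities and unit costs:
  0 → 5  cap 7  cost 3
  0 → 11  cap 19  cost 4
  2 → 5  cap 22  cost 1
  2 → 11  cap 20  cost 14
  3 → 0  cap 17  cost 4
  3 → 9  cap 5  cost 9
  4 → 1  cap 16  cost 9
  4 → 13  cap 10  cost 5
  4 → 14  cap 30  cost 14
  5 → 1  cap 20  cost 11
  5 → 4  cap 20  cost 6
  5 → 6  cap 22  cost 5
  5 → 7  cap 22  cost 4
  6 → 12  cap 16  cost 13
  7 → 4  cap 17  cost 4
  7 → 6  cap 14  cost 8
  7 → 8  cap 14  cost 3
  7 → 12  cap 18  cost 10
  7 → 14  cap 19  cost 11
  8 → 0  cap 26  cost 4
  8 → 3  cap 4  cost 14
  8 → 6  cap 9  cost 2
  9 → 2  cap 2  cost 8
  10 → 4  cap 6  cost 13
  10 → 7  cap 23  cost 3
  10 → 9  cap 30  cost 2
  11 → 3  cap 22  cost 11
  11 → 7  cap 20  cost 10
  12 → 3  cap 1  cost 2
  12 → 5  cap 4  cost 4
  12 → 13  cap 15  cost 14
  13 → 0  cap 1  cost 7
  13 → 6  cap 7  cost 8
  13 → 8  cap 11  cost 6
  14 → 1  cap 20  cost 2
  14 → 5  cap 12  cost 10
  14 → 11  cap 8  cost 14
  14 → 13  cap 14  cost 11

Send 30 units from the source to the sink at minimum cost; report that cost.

shortest-cost path #1: 10→7→14→1 push 19 @ unit cost 16 (adds 304)
shortest-cost path #2: 10→7→4→1 push 4 @ unit cost 16 (adds 64)
shortest-cost path #3: 10→4→1 push 6 @ unit cost 22 (adds 132)
shortest-cost path #4: 10→9→2→5→1 push 1 @ unit cost 22 (adds 22)
total cost = 522

Minimum cost for 30 units: 522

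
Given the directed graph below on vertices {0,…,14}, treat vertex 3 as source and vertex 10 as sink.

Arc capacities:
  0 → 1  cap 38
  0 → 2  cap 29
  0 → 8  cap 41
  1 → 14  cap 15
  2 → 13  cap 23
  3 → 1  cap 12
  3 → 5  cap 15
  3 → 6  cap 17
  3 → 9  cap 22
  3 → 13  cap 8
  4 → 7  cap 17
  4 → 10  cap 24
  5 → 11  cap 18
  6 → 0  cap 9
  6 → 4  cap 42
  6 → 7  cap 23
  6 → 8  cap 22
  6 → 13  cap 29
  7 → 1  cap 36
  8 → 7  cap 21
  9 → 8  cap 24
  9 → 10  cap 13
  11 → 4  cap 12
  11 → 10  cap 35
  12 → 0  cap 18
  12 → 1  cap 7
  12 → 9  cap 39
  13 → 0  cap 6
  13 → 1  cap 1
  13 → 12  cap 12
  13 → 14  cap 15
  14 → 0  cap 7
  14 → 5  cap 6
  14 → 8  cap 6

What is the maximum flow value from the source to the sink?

augment #1: 3→9→10 bottleneck 13, total now 13
augment #2: 3→5→11→10 bottleneck 15, total now 28
augment #3: 3→6→4→10 bottleneck 17, total now 45
augment #4: 3→1→14→5→11→10 bottleneck 3, total now 48

Maximum flow value: 48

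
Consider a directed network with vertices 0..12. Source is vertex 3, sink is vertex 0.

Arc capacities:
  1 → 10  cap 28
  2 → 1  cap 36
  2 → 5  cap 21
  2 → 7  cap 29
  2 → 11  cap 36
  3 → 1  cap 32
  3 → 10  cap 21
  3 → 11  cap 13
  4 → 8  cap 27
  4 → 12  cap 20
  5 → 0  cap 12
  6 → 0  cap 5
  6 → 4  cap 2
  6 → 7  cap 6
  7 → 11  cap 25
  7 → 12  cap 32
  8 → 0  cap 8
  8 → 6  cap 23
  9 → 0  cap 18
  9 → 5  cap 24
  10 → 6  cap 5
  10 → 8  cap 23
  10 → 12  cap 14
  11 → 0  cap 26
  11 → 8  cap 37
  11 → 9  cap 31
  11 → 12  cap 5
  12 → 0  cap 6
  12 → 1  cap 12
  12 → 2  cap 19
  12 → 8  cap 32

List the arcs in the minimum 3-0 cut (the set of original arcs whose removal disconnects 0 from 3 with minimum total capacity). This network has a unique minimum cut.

Min-cut arcs: {(3,11), (6,0), (6,4), (6,7), (8,0), (10,12)} (total capacity 48)

augment #1: 3→11→0 push 13
augment #2: 3→10→6→0 push 5
augment #3: 3→10→8→0 push 8
augment #4: 3→10→12→0 push 6
augment #5: 3→10→12→2→5→0 push 2
augment #6: 3→1→10→12→2→5→0 push 6
augment #7: 3→1→10→8→6→7→11→0 push 6
augment #8: 3→1→10→8→6→4→12→2→5→0 push 2
max flow = 48; residual-reachable set from 3 gives S-side
cut edges (S→T): {(3,11), (6,0), (6,4), (6,7), (8,0), (10,12)} total cap 48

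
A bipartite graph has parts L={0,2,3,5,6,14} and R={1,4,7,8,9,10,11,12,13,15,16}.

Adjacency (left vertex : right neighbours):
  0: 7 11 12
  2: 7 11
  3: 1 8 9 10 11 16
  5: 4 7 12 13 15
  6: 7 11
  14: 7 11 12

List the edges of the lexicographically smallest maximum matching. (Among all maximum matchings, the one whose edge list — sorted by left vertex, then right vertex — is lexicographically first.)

Lex-smallest maximum matching: {(0,7), (2,11), (3,1), (5,4), (14,12)}

|M| = 5 (so the lex-smallest maximum matching has 5 edges)
process left vertices in ascending order; for each, take the smallest-labelled available neighbour that still permits 5 edges overall, or leave it unmatched if none does
lex-smallest matching: {0-7, 2-11, 3-1, 5-4, 14-12}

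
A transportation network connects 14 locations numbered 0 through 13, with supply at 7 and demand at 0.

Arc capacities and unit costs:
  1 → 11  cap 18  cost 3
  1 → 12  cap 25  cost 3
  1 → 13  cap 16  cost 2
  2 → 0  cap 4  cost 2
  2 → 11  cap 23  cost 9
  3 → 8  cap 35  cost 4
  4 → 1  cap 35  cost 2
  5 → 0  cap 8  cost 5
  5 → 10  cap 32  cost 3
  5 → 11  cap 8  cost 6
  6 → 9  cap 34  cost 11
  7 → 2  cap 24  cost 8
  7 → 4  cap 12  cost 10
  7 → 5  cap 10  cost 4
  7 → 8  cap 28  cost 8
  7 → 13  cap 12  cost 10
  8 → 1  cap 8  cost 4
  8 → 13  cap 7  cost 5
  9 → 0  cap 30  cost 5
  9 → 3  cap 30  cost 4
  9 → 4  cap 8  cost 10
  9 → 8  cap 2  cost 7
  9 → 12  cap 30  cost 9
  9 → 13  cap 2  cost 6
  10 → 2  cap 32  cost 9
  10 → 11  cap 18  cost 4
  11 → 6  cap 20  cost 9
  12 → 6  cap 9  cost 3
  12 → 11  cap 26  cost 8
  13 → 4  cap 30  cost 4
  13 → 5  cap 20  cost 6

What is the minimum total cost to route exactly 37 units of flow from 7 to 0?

Minimum cost for 37 units: 1054

shortest-cost path #1: 7→5→0 push 8 @ unit cost 9 (adds 72)
shortest-cost path #2: 7→2→0 push 4 @ unit cost 10 (adds 40)
shortest-cost path #3: 7→8→1→12→6→9→0 push 8 @ unit cost 34 (adds 272)
shortest-cost path #4: 7→4→1→12→6→9→0 push 1 @ unit cost 34 (adds 34)
shortest-cost path #5: 7→5→11→6→9→0 push 2 @ unit cost 35 (adds 70)
shortest-cost path #6: 7→4→1→11→6→9→0 push 11 @ unit cost 40 (adds 440)
shortest-cost path #7: 7→2→11→6→9→0 push 3 @ unit cost 42 (adds 126)
total cost = 1054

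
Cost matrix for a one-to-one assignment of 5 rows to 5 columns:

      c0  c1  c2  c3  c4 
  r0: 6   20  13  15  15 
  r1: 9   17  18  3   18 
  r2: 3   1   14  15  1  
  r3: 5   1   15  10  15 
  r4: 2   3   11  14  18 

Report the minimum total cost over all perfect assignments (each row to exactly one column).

optimal assignment: row0→col2 (cost 13), row1→col3 (cost 3), row2→col4 (cost 1), row3→col1 (cost 1), row4→col0 (cost 2)
total = 13 + 3 + 1 + 1 + 2 = 20

Minimum assignment cost: 20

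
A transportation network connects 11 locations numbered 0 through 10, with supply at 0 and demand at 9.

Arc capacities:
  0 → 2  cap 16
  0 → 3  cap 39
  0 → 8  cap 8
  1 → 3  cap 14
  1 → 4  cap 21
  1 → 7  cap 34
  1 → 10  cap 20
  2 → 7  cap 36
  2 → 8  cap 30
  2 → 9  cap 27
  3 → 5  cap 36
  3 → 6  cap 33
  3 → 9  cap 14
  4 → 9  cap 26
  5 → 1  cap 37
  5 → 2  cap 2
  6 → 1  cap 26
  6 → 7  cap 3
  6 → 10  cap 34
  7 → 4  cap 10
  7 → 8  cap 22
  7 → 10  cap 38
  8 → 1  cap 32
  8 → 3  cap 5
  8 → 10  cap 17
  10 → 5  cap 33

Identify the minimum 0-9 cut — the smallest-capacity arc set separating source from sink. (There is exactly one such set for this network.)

augment #1: 0→2→9 push 16
augment #2: 0→3→9 push 14
augment #3: 0→3→5→2→9 push 2
augment #4: 0→8→1→4→9 push 8
augment #5: 0→3→5→1→4→9 push 13
augment #6: 0→3→6→7→4→9 push 3
augment #7: 0→3→5→1→7→4→9 push 2
max flow = 58; residual-reachable set from 0 gives S-side
cut edges (S→T): {(0,2), (3,9), (4,9), (5,2)} total cap 58

Min-cut arcs: {(0,2), (3,9), (4,9), (5,2)} (total capacity 58)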